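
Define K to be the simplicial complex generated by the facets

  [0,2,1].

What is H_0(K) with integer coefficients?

K has 3 vertices, 3 edges, 1 triangle.
rank ∂_0 = 0, rank ∂_1 = 2 ⇒ b_0 = 3 − 0 − 2 = 1; all invariant factors of ∂_1 are 1 so no torsion. So H_0 = Z.

H_0 = Z.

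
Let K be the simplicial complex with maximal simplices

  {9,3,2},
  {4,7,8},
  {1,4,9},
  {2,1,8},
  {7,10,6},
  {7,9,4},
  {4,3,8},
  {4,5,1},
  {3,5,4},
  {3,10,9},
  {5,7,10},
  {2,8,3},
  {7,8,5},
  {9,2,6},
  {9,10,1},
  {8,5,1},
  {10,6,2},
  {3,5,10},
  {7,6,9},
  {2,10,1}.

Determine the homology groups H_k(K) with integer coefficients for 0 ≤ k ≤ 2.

Fix the vertex order 1 < 2 < 3 < 4 < 5 < 6 < 7 < 8 < 9 < 10 and write every simplex with vertices in increasing order. Then dim K = 2 and the simplices of K are:

  0-simplices (10): [1], [2], [3], [4], [5], [6], [7], [8], [9], [10]
  1-simplices (30): (30 of them)
  2-simplices (20): (20 of them)

giving chain groups C_0 ≅ Z^10, C_1 ≅ Z^30, C_2 ≅ Z^20.

The boundary map ∂_1: C_1 → C_0 maps an edge to its endpoints' difference, ∂[p,q] = q − p.
As a 10×30 matrix over Z this has rank 9, with invariant factors (1,1,1,1,1,1,1,1,1).

∂_2: C_2 → C_1 sends each 2-simplex [p,q,r] to [q,r] − [p,r] + [p,q]. For instance
  ∂[6,7,10] = [7,10] − [6,10] + [6,7],
  ∂[2,3,8] = [3,8] − [2,8] + [2,3].
The resulting 30×20 matrix has rank 20, and its Smith normal form has invariant factors (1,1,1,1,1,1,1,1,1,1,1,1,1,1,1,1,1,1,1,2).

Computing H_k = (kernel of ∂_k) / (image of ∂_{k+1}):

  H_0: rank C_0 − rank ∂_1 = 10 − 9 = 1, and the invariant factors of ∂_1 are all 1, so H_0 ≅ Z.
  H_1: rank ker ∂_1 − rank ∂_2 = (30 − 9) − 20 = 1, and ∂_2 has invariant factor 2 > 1, so H_1 ≅ Z × Z/2.
  H_2: rank ker ∂_2 − rank ∂_3 = (20 − 20) − 0 = 0, and there is no ∂_3, so H_2 ≅ 0.

H_0 = Z,  H_1 = Z × Z/2,  H_2 = 0.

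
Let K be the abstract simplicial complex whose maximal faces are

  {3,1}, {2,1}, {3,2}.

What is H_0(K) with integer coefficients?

H_0 ≅ Z.

Fix the vertex order 1 < 2 < 3 and write every simplex with vertices in increasing order. Then dim K = 1 and the simplices of K are:

  0-simplices (3): [1], [2], [3]
  1-simplices (3): [1,2], [1,3], [2,3]

giving chain groups C_0 ≅ Z^3, C_1 ≅ Z^3.

The boundary map ∂_1: C_1 → C_0 sends each edge [p,q] (with p < q) to q − p. For instance
  ∂[2,3] = [3] − [2].
The 3×3 boundary matrix has rank 2 and Smith normal form diag(1,1).

Now H_k = ker ∂_k / im ∂_{k+1}, so:

  H_0: rank C_0 − rank ∂_1 = 3 − 2 = 1, and the invariant factors of ∂_1 are all 1, so H_0 = Z.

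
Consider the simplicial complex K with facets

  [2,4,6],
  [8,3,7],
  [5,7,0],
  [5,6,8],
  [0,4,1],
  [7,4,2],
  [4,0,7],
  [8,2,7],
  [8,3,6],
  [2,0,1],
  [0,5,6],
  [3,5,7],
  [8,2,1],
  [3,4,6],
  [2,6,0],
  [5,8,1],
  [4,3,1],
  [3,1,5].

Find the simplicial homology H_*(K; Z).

H_0 = Z,  H_1 = Z ⊕ Z/2Z,  H_2 = 0.

We work with the vertex ordering 0 < 1 < 2 < 3 < 4 < 5 < 6 < 7 < 8. The simplices of K, each written with vertices in increasing order, are:

  0-simplices (9): [0], [1], [2], [3], [4], [5], [6], [7], [8]
  1-simplices (27): (27 of them)
  2-simplices (18): [0,1,2], [0,1,4], [0,2,6], [0,4,7], [0,5,6], [0,5,7], [1,2,8], [1,3,4], [1,3,5], [1,5,8], [2,4,6], [2,4,7], [2,7,8], [3,4,6], [3,5,7], [3,6,8], [3,7,8], [5,6,8]

Hence C_0 ≅ Z^9, C_1 ≅ Z^27, C_2 ≅ Z^18.

Boundary ∂_1: C_1 → C_0 maps an edge to its endpoints' difference, ∂[p,q] = q − p. For instance
  ∂[6,8] = [8] − [6].
The resulting 9×27 matrix has rank 8, and its Smith normal form has invariant factors (1,1,1,1,1,1,1,1).

Boundary ∂_2: C_2 → C_1 maps a triangle to the signed sum of its edges. For instance
  ∂[3,5,7] = [5,7] − [3,7] + [3,5],
  ∂[0,1,4] = [1,4] − [0,4] + [0,1].
The 27×18 boundary matrix has rank 18 and Smith normal form diag(1,1,1,1,1,1,1,1,1,1,1,1,1,1,1,1,1,2).

From H_k ≅ ker(∂_k) / im(∂_{k+1}) we obtain:

  H_0: rank C_0 − rank ∂_1 = 9 − 8 = 1, and the invariant factors of ∂_1 are all 1, so H_0 ≅ Z.
  H_1: rank ker ∂_1 − rank ∂_2 = (27 − 8) − 18 = 1, and ∂_2 has invariant factor 2 > 1, so H_1 ≅ Z ⊕ Z/2Z.
  H_2: rank ker ∂_2 − rank ∂_3 = (18 − 18) − 0 = 0, and there is no ∂_3, so H_2 ≅ 0.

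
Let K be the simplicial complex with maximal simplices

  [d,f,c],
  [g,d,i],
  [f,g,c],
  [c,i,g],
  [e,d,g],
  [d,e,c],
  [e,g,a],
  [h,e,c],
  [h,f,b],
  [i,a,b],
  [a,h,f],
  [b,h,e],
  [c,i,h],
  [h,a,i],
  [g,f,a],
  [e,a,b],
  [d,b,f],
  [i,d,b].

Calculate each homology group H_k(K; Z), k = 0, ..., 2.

H_0 ≅ Z,  H_1 ≅ Z ⊕ Z_2,  H_2 = 0.

We work with the vertex ordering a < b < c < d < e < f < g < h < i. The simplices of K, each written with vertices in increasing order, are:

  0-simplices (9): a, b, c, d, e, f, g, h, i
  1-simplices (27): ab, ae, af, ag, ah, ai, bd, be, bf, bh, bi, cd, ce, cf, cg, ch, ci, de, df, dg, di, eg, eh, fg, fh, gi, hi
  2-simplices (18): abe, abi, aeg, afg, afh, ahi, bdf, bdi, beh, bfh, cde, cdf, ceh, cfg, cgi, chi, deg, dgi

Hence C_0 ≅ Z^9, C_1 ≅ Z^27, C_2 ≅ Z^18.

The boundary map ∂_1: C_1 → C_0 sends each edge [p,q] (with p < q) to q − p. For instance
  ∂ch = h − c.
As a 9×27 matrix over Z this has rank 8, with invariant factors (1,1,1,1,1,1,1,1).

∂_2: C_2 → C_1 maps a triangle to the signed sum of its edges. For instance
  ∂ceh = eh − ch + ce,
  ∂dgi = gi − di + dg.
The 27×18 boundary matrix has rank 18 and Smith normal form diag(1,1,1,1,1,1,1,1,1,1,1,1,1,1,1,1,1,2).

Reading off H_k = ker ∂_k / im ∂_{k+1}:

  H_0: rank C_0 − rank ∂_1 = 9 − 8 = 1, and the invariant factors of ∂_1 are all 1, so H_0 = Z.
  H_1: rank ker ∂_1 − rank ∂_2 = (27 − 8) − 18 = 1, and ∂_2 has invariant factor 2 > 1, so H_1 = Z ⊕ Z_2.
  H_2: rank ker ∂_2 − rank ∂_3 = (18 − 18) − 0 = 0, and there is no ∂_3, so H_2 = 0.

(K is a triangulation of the Klein bottle.)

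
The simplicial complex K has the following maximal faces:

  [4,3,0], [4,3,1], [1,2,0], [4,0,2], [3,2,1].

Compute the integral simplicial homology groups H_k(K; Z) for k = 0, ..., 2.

H_0 ≅ Z,  H_1 ≅ Z,  H_2 = 0.

Order the vertices as 0 < 1 < 2 < 3 < 4. Listing each simplex with vertices in this order, K has dimension 2 with simplices:

  0-simplices (5): [0], [1], [2], [3], [4]
  1-simplices (10): [0,1], [0,2], [0,3], [0,4], [1,2], [1,3], [1,4], [2,3], [2,4], [3,4]
  2-simplices (5): [0,1,2], [0,2,4], [0,3,4], [1,2,3], [1,3,4]

Hence C_0 ≅ Z^5, C_1 ≅ Z^10, C_2 ≅ Z^5.

The boundary map ∂_1: C_1 → C_0 maps an edge to its endpoints' difference, ∂[p,q] = q − p. For instance
  ∂[2,3] = [3] − [2].
As a 5×10 matrix over Z this has rank 4, with invariant factors (1,1,1,1).

∂_2: C_2 → C_1 maps a triangle to the signed sum of its edges. For instance
  ∂[0,2,4] = [2,4] − [0,4] + [0,2],
  ∂[1,2,3] = [2,3] − [1,3] + [1,2].
The 10×5 boundary matrix has rank 5 and Smith normal form diag(1,1,1,1,1).

Now H_k = ker ∂_k / im ∂_{k+1}, so:

  H_0: rank C_0 − rank ∂_1 = 5 − 4 = 1, and the invariant factors of ∂_1 are all 1, so H_0 = Z.
  H_1: rank ker ∂_1 − rank ∂_2 = (10 − 4) − 5 = 1, and the invariant factors of ∂_2 are all 1, so H_1 = Z.
  H_2: rank ker ∂_2 − rank ∂_3 = (5 − 5) − 0 = 0, and there is no ∂_3, so H_2 = 0.

(K is a triangulation of the Möbius band.)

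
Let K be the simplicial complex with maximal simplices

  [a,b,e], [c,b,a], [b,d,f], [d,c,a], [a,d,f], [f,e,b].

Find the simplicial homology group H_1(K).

H_1 ≅ Z.

Fix the vertex order a < b < c < d < e < f and write every simplex with vertices in increasing order. Then dim K = 2 and the simplices of K are:

  0-simplices (6): a, b, c, d, e, f
  1-simplices (12): ab, ac, ad, ae, af, bc, bd, be, bf, cd, df, ef
  2-simplices (6): abc, abe, acd, adf, bdf, bef

so the chain groups are C_0 ≅ Z^6, C_1 ≅ Z^12, C_2 ≅ Z^6.

∂_1: C_1 → C_0 sends each edge [p,q] (with p < q) to q − p. For instance
  ∂bf = f − b.
The 6×12 boundary matrix has rank 5 and Smith normal form diag(1,1,1,1,1).

∂_2: C_2 → C_1 acts by ∂[p,q,r] = [q,r] − [p,r] + [p,q]. For instance
  ∂abe = be − ae + ab,
  ∂bdf = df − bf + bd.
The 12×6 boundary matrix has rank 6 and Smith normal form diag(1,1,1,1,1,1).

Computing H_k = (kernel of ∂_k) / (image of ∂_{k+1}):

  H_1: rank ker ∂_1 − rank ∂_2 = (12 − 5) − 6 = 1, and the invariant factors of ∂_2 are all 1, so H_1 = Z.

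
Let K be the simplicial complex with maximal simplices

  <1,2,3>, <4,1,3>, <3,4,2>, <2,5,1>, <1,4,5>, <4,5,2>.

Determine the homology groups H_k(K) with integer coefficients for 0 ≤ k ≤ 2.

Take the total order 1 < 2 < 3 < 4 < 5 on the vertex set. Then K (dimension 2) consists of the simplices:

  0-simplices (5): [1], [2], [3], [4], [5]
  1-simplices (9): [1,2], [1,3], [1,4], [1,5], [2,3], [2,4], [2,5], [3,4], [4,5]
  2-simplices (6): [1,2,3], [1,2,5], [1,3,4], [1,4,5], [2,3,4], [2,4,5]

so the chain groups are C_0 ≅ Z^5, C_1 ≅ Z^9, C_2 ≅ Z^6.

Boundary ∂_1: C_1 → C_0 sends each edge [p,q] (with p < q) to q − p. For instance
  ∂[3,4] = [4] − [3].
As a 5×9 matrix over Z this has rank 4, with invariant factors (1,1,1,1).

Boundary ∂_2: C_2 → C_1 sends each 2-simplex [p,q,r] to [q,r] − [p,r] + [p,q]. For instance
  ∂[1,2,5] = [2,5] − [1,5] + [1,2],
  ∂[2,4,5] = [4,5] − [2,5] + [2,4].
The 9×6 boundary matrix has rank 5 and Smith normal form diag(1,1,1,1,1).

From H_k ≅ ker(∂_k) / im(∂_{k+1}) we obtain:

  H_0: rank C_0 − rank ∂_1 = 5 − 4 = 1, and the invariant factors of ∂_1 are all 1, so H_0 = Z.
  H_1: rank ker ∂_1 − rank ∂_2 = (9 − 4) − 5 = 0, and the invariant factors of ∂_2 are all 1, so H_1 = 0.
  H_2: rank ker ∂_2 − rank ∂_3 = (6 − 5) − 0 = 1, and there is no ∂_3, so H_2 = Z.

As a check, the Euler characteristic is 5 − 9 + 6 = 2, which agrees with 1 − 0 + 1 = 2.

H_0 ≅ Z,  H_1 = 0,  H_2 ≅ Z.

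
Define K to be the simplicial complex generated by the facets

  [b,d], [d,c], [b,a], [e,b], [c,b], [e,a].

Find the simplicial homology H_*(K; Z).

H_0 = Z,  H_1 = Z^2.

Fix the vertex order a < b < c < d < e and write every simplex with vertices in increasing order. Then dim K = 1 and the simplices of K are:

  0-simplices (5): a, b, c, d, e
  1-simplices (6): ab, ae, bc, bd, be, cd

so the chain groups are C_0 ≅ Z^5, C_1 ≅ Z^6.

The boundary map ∂_1: C_1 → C_0 is given by ∂[p,q] = [q] − [p]. For instance
  ∂be = e − b.
The 5×6 boundary matrix has rank 4 and Smith normal form diag(1,1,1,1).

Now H_k = ker ∂_k / im ∂_{k+1}, so:

  H_0: rank C_0 − rank ∂_1 = 5 − 4 = 1, and the invariant factors of ∂_1 are all 1, so H_0 ≅ Z.
  H_1: rank ker ∂_1 − rank ∂_2 = (6 − 4) − 0 = 2, and there is no ∂_2, so H_1 ≅ Z^2.

(K is a triangulation of a wedge of 2 circles.)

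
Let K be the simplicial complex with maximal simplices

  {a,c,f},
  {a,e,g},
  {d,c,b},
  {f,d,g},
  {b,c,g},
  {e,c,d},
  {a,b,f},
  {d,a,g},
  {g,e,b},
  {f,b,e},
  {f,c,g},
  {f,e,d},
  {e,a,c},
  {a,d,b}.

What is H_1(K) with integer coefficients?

H_1 = Z^2.

We work with the vertex ordering a < b < c < d < e < f < g. The simplices of K, each written with vertices in increasing order, are:

  0-simplices (7): a, b, c, d, e, f, g
  1-simplices (21): ab, ac, ad, ae, af, ag, bc, bd, be, bf, bg, cd, ce, cf, cg, de, df, dg, ef, eg, fg
  2-simplices (14): abd, abf, ace, acf, adg, aeg, bcd, bcg, bef, beg, cde, cfg, def, dfg

giving chain groups C_0 ≅ Z^7, C_1 ≅ Z^21, C_2 ≅ Z^14.

∂_1: C_1 → C_0 is given by ∂[p,q] = [q] − [p]. For instance
  ∂df = f − d.
This gives a 7×21 integer matrix of rank 6; reducing to Smith normal form yields diagonal entries (1,1,1,1,1,1).

The boundary map ∂_2: C_2 → C_1 maps a triangle to the signed sum of its edges. For instance
  ∂abf = bf − af + ab,
  ∂cfg = fg − cg + cf.
The 21×14 boundary matrix has rank 13 and Smith normal form diag(1,1,1,1,1,1,1,1,1,1,1,1,1).

Computing H_k = (kernel of ∂_k) / (image of ∂_{k+1}):

  H_1: rank ker ∂_1 − rank ∂_2 = (21 − 6) − 13 = 2, and the invariant factors of ∂_2 are all 1, so H_1 ≅ Z^2.

(K is a triangulation of the torus T^2.)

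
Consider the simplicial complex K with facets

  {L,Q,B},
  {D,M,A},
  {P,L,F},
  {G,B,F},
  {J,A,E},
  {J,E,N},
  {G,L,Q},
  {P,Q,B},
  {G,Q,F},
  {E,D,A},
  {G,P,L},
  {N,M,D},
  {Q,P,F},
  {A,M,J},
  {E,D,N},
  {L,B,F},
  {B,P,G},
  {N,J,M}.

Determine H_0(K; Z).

K has 12 vertices, 27 edges, 18 triangles.
rank ∂_0 = 0, rank ∂_1 = 10 ⇒ b_0 = 12 − 0 − 10 = 2; all invariant factors of ∂_1 are 1 so no torsion. So H_0 = Z^2.

H_0 = Z^2.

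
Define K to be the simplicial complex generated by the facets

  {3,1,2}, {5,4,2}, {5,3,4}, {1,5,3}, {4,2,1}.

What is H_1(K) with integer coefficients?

Fix the vertex order 1 < 2 < 3 < 4 < 5 and write every simplex with vertices in increasing order. Then dim K = 2 and the simplices of K are:

  0-simplices (5): [1], [2], [3], [4], [5]
  1-simplices (10): [1,2], [1,3], [1,4], [1,5], [2,3], [2,4], [2,5], [3,4], [3,5], [4,5]
  2-simplices (5): [1,2,3], [1,2,4], [1,3,5], [2,4,5], [3,4,5]

Hence C_0 ≅ Z^5, C_1 ≅ Z^10, C_2 ≅ Z^5.

Boundary ∂_1: C_1 → C_0 is given by ∂[p,q] = [q] − [p].
The resulting 5×10 matrix has rank 4, and its Smith normal form has invariant factors (1,1,1,1).

The boundary map ∂_2: C_2 → C_1 acts by ∂[p,q,r] = [q,r] − [p,r] + [p,q]. For instance
  ∂[1,2,4] = [2,4] − [1,4] + [1,2],
  ∂[3,4,5] = [4,5] − [3,5] + [3,4].
The 10×5 boundary matrix has rank 5 and Smith normal form diag(1,1,1,1,1).

Computing H_k = (kernel of ∂_k) / (image of ∂_{k+1}):

  H_1: rank ker ∂_1 − rank ∂_2 = (10 − 4) − 5 = 1, and the invariant factors of ∂_2 are all 1, so H_1 ≅ Z.

H_1 = Z.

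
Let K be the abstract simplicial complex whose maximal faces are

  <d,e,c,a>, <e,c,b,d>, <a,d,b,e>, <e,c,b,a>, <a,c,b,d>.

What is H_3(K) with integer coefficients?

Fix the vertex order a < b < c < d < e and write every simplex with vertices in increasing order. Then dim K = 3 and the simplices of K are:

  0-simplices (5): a, b, c, d, e
  1-simplices (10): ab, ac, ad, ae, bc, bd, be, cd, ce, de
  2-simplices (10): abc, abd, abe, acd, ace, ade, bcd, bce, bde, cde
  3-simplices (5): abcd, abce, abde, acde, bcde

giving chain groups C_0 ≅ Z^5, C_1 ≅ Z^10, C_2 ≅ Z^10, C_3 ≅ Z^5.

Boundary ∂_1: C_1 → C_0 is given by ∂[p,q] = [q] − [p]. For instance
  ∂ac = c − a.
This gives a 5×10 integer matrix of rank 4; reducing to Smith normal form yields diagonal entries (1,1,1,1).

The boundary map ∂_2: C_2 → C_1 sends each 2-simplex [p,q,r] to [q,r] − [p,r] + [p,q]. For instance
  ∂bcd = cd − bd + bc,
  ∂abe = be − ae + ab.
The resulting 10×10 matrix has rank 6, and its Smith normal form has invariant factors (1,1,1,1,1,1).

∂_3: C_3 → C_2 sends each 3-simplex σ to the alternating sum Σ_i (−1)^i (σ with its i-th vertex removed). For instance
  ∂abcd = bcd − acd + abd − abc,
  ∂bcde = cde − bde + bce − bcd.
This gives a 10×5 integer matrix of rank 4; reducing to Smith normal form yields diagonal entries (1,1,1,1).

Now H_k = ker ∂_k / im ∂_{k+1}, so:

  H_3: rank ker ∂_3 − rank ∂_4 = (5 − 4) − 0 = 1, and there is no ∂_4, so H_3 ≅ Z.

H_3 = Z.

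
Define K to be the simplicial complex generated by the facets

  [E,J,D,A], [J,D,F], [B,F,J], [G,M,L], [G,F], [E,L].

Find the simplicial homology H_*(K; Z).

We work with the vertex ordering A < B < D < E < F < G < J < L < M. The simplices of K, each written with vertices in increasing order, are:

  0-simplices (9): A, B, D, E, F, G, J, L, M
  1-simplices (15): AD, AE, AJ, BF, BJ, DE, DF, DJ, EJ, EL, FG, FJ, GL, GM, LM
  2-simplices (7): ADE, ADJ, AEJ, BFJ, DEJ, DFJ, GLM
  3-simplices (1): ADEJ

giving chain groups C_0 ≅ Z^9, C_1 ≅ Z^15, C_2 ≅ Z^7, C_3 ≅ Z^1.

Boundary ∂_1: C_1 → C_0 maps an edge to its endpoints' difference, ∂[p,q] = q − p. For instance
  ∂AD = D − A.
The resulting 9×15 matrix has rank 8, and its Smith normal form has invariant factors (1,1,1,1,1,1,1,1).

∂_2: C_2 → C_1 sends each 2-simplex [p,q,r] to [q,r] − [p,r] + [p,q]. For instance
  ∂ADJ = DJ − AJ + AD,
  ∂DFJ = FJ − DJ + DF.
The resulting 15×7 matrix has rank 6, and its Smith normal form has invariant factors (1,1,1,1,1,1).

The boundary map ∂_3: C_3 → C_2 sends each 3-simplex σ to the alternating sum Σ_i (−1)^i (σ with its i-th vertex removed). For instance
  ∂ADEJ = DEJ − AEJ + ADJ − ADE.
This gives a 7×1 integer matrix of rank 1; reducing to Smith normal form yields diagonal entries (1).

Computing H_k = (kernel of ∂_k) / (image of ∂_{k+1}):

  H_0: rank C_0 − rank ∂_1 = 9 − 8 = 1, and the invariant factors of ∂_1 are all 1, so H_0 = Z.
  H_1: rank ker ∂_1 − rank ∂_2 = (15 − 8) − 6 = 1, and the invariant factors of ∂_2 are all 1, so H_1 = Z.
  H_2: rank ker ∂_2 − rank ∂_3 = (7 − 6) − 1 = 0, and the invariant factors of ∂_3 are all 1, so H_2 = 0.
  H_3: rank ker ∂_3 − rank ∂_4 = (1 − 1) − 0 = 0, and there is no ∂_4, so H_3 = 0.

As a check, the Euler characteristic is 9 − 15 + 7 − 1 = 0, which agrees with 1 − 1 + 0 − 0 = 0.

H_0 ≅ Z,  H_1 ≅ Z,  H_2 = 0,  H_3 = 0.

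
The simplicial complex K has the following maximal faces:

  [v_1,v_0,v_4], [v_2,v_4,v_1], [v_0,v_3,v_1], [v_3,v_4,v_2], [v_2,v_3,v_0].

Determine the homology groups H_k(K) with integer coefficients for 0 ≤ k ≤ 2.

K has 5 vertices, 10 edges, 5 triangles.
rank ∂_0 = 0, rank ∂_1 = 4 ⇒ b_0 = 5 − 0 − 4 = 1; all invariant factors of ∂_1 are 1 so no torsion. So H_0 ≅ Z.
rank ∂_1 = 4, rank ∂_2 = 5 ⇒ b_1 = 10 − 4 − 5 = 1; all invariant factors of ∂_2 are 1 so no torsion. So H_1 ≅ Z.
rank ∂_2 = 5, rank ∂_3 = 0 ⇒ b_2 = 5 − 5 − 0 = 0. So H_2 ≅ 0.

H_0 = Z,  H_1 = Z,  H_2 = 0.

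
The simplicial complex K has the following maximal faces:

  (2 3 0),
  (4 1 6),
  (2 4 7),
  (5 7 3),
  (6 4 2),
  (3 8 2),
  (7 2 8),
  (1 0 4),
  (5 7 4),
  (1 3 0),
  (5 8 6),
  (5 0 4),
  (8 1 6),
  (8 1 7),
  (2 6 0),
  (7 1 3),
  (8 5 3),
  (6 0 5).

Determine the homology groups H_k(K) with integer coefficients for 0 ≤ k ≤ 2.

We work with the vertex ordering 0 < 1 < 2 < 3 < 4 < 5 < 6 < 7 < 8. The simplices of K, each written with vertices in increasing order, are:

  0-simplices (9): [0], [1], [2], [3], [4], [5], [6], [7], [8]
  1-simplices (27): (27 of them)
  2-simplices (18): [0,1,3], [0,1,4], [0,2,3], [0,2,6], [0,4,5], [0,5,6], [1,3,7], [1,4,6], [1,6,8], [1,7,8], [2,3,8], [2,4,6], [2,4,7], [2,7,8], [3,5,7], [3,5,8], [4,5,7], [5,6,8]

so the chain groups are C_0 ≅ Z^9, C_1 ≅ Z^27, C_2 ≅ Z^18.

The boundary map ∂_1: C_1 → C_0 maps an edge to its endpoints' difference, ∂[p,q] = q − p. For instance
  ∂[1,7] = [7] − [1].
This gives a 9×27 integer matrix of rank 8; reducing to Smith normal form yields diagonal entries (1,1,1,1,1,1,1,1).

The boundary map ∂_2: C_2 → C_1 maps a triangle to the signed sum of its edges. For instance
  ∂[5,6,8] = [6,8] − [5,8] + [5,6],
  ∂[0,2,6] = [2,6] − [0,6] + [0,2].
The resulting 27×18 matrix has rank 18, and its Smith normal form has invariant factors (1,1,1,1,1,1,1,1,1,1,1,1,1,1,1,1,1,2).

From H_k ≅ ker(∂_k) / im(∂_{k+1}) we obtain:

  H_0: rank C_0 − rank ∂_1 = 9 − 8 = 1, and the invariant factors of ∂_1 are all 1, so H_0 ≅ Z.
  H_1: rank ker ∂_1 − rank ∂_2 = (27 − 8) − 18 = 1, and ∂_2 has invariant factor 2 > 1, so H_1 ≅ Z ⊕ Z/2.
  H_2: rank ker ∂_2 − rank ∂_3 = (18 − 18) − 0 = 0, and there is no ∂_3, so H_2 ≅ 0.

As a check, the Euler characteristic is 9 − 27 + 18 = 0, which agrees with 1 − 1 + 0 = 0.

H_0 ≅ Z,  H_1 ≅ Z ⊕ Z/2,  H_2 = 0.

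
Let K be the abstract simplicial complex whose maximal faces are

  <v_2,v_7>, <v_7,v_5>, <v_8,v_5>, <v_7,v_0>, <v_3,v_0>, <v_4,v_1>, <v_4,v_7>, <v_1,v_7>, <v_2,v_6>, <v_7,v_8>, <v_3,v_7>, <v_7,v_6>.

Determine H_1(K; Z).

H_1 = Z^4.

Order the vertices as v_0 < v_1 < v_2 < v_3 < v_4 < v_5 < v_6 < v_7 < v_8. Listing each simplex with vertices in this order, K has dimension 1 with simplices:

  0-simplices (9): [v_0], [v_1], [v_2], [v_3], [v_4], [v_5], [v_6], [v_7], [v_8]
  1-simplices (12): [v_0,v_3], [v_0,v_7], [v_1,v_4], [v_1,v_7], [v_2,v_6], [v_2,v_7], [v_3,v_7], [v_4,v_7], [v_5,v_7], [v_5,v_8], [v_6,v_7], [v_7,v_8]

so the chain groups are C_0 ≅ Z^9, C_1 ≅ Z^12.

The boundary map ∂_1: C_1 → C_0 is given by ∂[p,q] = [q] − [p].
As a 9×12 matrix over Z this has rank 8, with invariant factors (1,1,1,1,1,1,1,1).

Reading off H_k = ker ∂_k / im ∂_{k+1}:

  H_1: rank ker ∂_1 − rank ∂_2 = (12 − 8) − 0 = 4, and there is no ∂_2, so H_1 ≅ Z^4.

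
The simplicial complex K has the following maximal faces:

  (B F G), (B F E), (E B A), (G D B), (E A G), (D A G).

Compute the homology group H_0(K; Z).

Order the vertices as A < B < D < E < F < G. Listing each simplex with vertices in this order, K has dimension 2 with simplices:

  0-simplices (6): A, B, D, E, F, G
  1-simplices (12): AB, AD, AE, AG, BD, BE, BF, BG, DG, EF, EG, FG
  2-simplices (6): ABE, ADG, AEG, BDG, BEF, BFG

Hence C_0 ≅ Z^6, C_1 ≅ Z^12, C_2 ≅ Z^6.

∂_1: C_1 → C_0 maps an edge to its endpoints' difference, ∂[p,q] = q − p. For instance
  ∂BE = E − B.
The resulting 6×12 matrix has rank 5, and its Smith normal form has invariant factors (1,1,1,1,1).

Boundary ∂_2: C_2 → C_1 maps a triangle to the signed sum of its edges. For instance
  ∂BDG = DG − BG + BD,
  ∂BEF = EF − BF + BE.
As a 12×6 matrix over Z this has rank 6, with invariant factors (1,1,1,1,1,1).

Computing H_k = (kernel of ∂_k) / (image of ∂_{k+1}):

  H_0: rank C_0 − rank ∂_1 = 6 − 5 = 1, and the invariant factors of ∂_1 are all 1, so H_0 ≅ Z.

(K is a triangulation of the cylinder S^1 x I.)

H_0 = Z.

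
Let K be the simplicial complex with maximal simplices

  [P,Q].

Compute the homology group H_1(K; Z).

H_1 ≅ 0.

Order the vertices as P < Q. Listing each simplex with vertices in this order, K has dimension 1 with simplices:

  0-simplices (2): P, Q
  1-simplices (1): PQ

so the chain groups are C_0 ≅ Z^2, C_1 ≅ Z^1.

∂_1: C_1 → C_0 is given by ∂[p,q] = [q] − [p]. For instance
  ∂PQ = Q − P.
The resulting 2×1 matrix has rank 1, and its Smith normal form has invariant factors (1).

Computing H_k = (kernel of ∂_k) / (image of ∂_{k+1}):

  H_1: rank ker ∂_1 − rank ∂_2 = (1 − 1) − 0 = 0, and there is no ∂_2, so H_1 = 0.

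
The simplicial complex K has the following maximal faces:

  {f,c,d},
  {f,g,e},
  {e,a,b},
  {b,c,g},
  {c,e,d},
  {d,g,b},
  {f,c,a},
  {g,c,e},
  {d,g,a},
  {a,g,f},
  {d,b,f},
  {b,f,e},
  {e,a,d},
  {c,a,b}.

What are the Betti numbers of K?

Order the vertices as a < b < c < d < e < f < g. Listing each simplex with vertices in this order, K has dimension 2 with simplices:

  0-simplices (7): a, b, c, d, e, f, g
  1-simplices (21): ab, ac, ad, ae, af, ag, bc, bd, be, bf, bg, cd, ce, cf, cg, de, df, dg, ef, eg, fg
  2-simplices (14): abc, abe, acf, ade, adg, afg, bcg, bdf, bdg, bef, cde, cdf, ceg, efg

so the chain groups are C_0 ≅ Z^7, C_1 ≅ Z^21, C_2 ≅ Z^14.

∂_1: C_1 → C_0 sends each edge [p,q] (with p < q) to q − p. For instance
  ∂fg = g − f.
The resulting 7×21 matrix has rank 6, and its Smith normal form has invariant factors (1,1,1,1,1,1).

∂_2: C_2 → C_1 maps a triangle to the signed sum of its edges. For instance
  ∂ceg = eg − cg + ce,
  ∂cdf = df − cf + cd.
This gives a 21×14 integer matrix of rank 13; reducing to Smith normal form yields diagonal entries (1,1,1,1,1,1,1,1,1,1,1,1,1).

Now H_k = ker ∂_k / im ∂_{k+1}, so:

  H_0: rank C_0 − rank ∂_1 = 7 − 6 = 1, and the invariant factors of ∂_1 are all 1, so H_0 = Z.
  H_1: rank ker ∂_1 − rank ∂_2 = (21 − 6) − 13 = 2, and the invariant factors of ∂_2 are all 1, so H_1 = Z^2.
  H_2: rank ker ∂_2 − rank ∂_3 = (14 − 13) − 0 = 1, and there is no ∂_3, so H_2 = Z.

As a check, the Euler characteristic is 7 − 21 + 14 = 0, which agrees with 1 − 2 + 1 = 0.

Hence the Betti numbers are b_0 = 1, b_1 = 2, b_2 = 1.

b_0 = 1, b_1 = 2, b_2 = 1.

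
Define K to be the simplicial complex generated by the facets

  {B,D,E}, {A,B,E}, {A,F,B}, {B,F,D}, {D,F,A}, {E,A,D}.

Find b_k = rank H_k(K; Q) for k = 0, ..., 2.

Take the total order A < B < D < E < F on the vertex set. Then K (dimension 2) consists of the simplices:

  0-simplices (5): A, B, D, E, F
  1-simplices (9): AB, AD, AE, AF, BD, BE, BF, DE, DF
  2-simplices (6): ABE, ABF, ADE, ADF, BDE, BDF

so the chain groups are C_0 ≅ Z^5, C_1 ≅ Z^9, C_2 ≅ Z^6.

Boundary ∂_1: C_1 → C_0 sends each edge [p,q] (with p < q) to q − p.
This gives a 5×9 integer matrix of rank 4; reducing to Smith normal form yields diagonal entries (1,1,1,1).

The boundary map ∂_2: C_2 → C_1 sends each 2-simplex [p,q,r] to [q,r] − [p,r] + [p,q]. For instance
  ∂ADE = DE − AE + AD,
  ∂BDE = DE − BE + BD.
This gives a 9×6 integer matrix of rank 5; reducing to Smith normal form yields diagonal entries (1,1,1,1,1).

Now H_k = ker ∂_k / im ∂_{k+1}, so:

  H_0: rank C_0 − rank ∂_1 = 5 − 4 = 1, and the invariant factors of ∂_1 are all 1, so H_0 = Z.
  H_1: rank ker ∂_1 − rank ∂_2 = (9 − 4) − 5 = 0, and the invariant factors of ∂_2 are all 1, so H_1 = 0.
  H_2: rank ker ∂_2 − rank ∂_3 = (6 − 5) − 0 = 1, and there is no ∂_3, so H_2 = Z.

As a check, the Euler characteristic is 5 − 9 + 6 = 2, which agrees with 1 − 0 + 1 = 2.

Hence the Betti numbers are b_0 = 1, b_1 = 0, b_2 = 1.

b_0 = 1, b_1 = 0, b_2 = 1.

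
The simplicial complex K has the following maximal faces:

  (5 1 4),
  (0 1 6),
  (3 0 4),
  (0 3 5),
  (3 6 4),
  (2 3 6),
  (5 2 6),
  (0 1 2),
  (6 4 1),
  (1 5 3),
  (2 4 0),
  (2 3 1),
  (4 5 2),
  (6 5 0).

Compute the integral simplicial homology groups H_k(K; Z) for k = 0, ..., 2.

K has 7 vertices, 21 edges, 14 triangles.
rank ∂_0 = 0, rank ∂_1 = 6 ⇒ b_0 = 7 − 0 − 6 = 1; all invariant factors of ∂_1 are 1 so no torsion. So H_0 = Z.
rank ∂_1 = 6, rank ∂_2 = 13 ⇒ b_1 = 21 − 6 − 13 = 2; all invariant factors of ∂_2 are 1 so no torsion. So H_1 = Z^2.
rank ∂_2 = 13, rank ∂_3 = 0 ⇒ b_2 = 14 − 13 − 0 = 1. So H_2 = Z.

H_0 = Z,  H_1 = Z^2,  H_2 = Z.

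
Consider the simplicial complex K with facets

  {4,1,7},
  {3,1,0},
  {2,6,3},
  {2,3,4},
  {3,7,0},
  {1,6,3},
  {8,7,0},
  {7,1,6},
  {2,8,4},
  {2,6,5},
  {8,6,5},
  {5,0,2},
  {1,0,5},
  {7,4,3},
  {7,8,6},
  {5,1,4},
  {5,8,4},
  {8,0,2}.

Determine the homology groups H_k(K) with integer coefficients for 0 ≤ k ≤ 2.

Order the vertices as 0 < 1 < 2 < 3 < 4 < 5 < 6 < 7 < 8. Listing each simplex with vertices in this order, K has dimension 2 with simplices:

  0-simplices (9): [0], [1], [2], [3], [4], [5], [6], [7], [8]
  1-simplices (27): (27 of them)
  2-simplices (18): [0,1,3], [0,1,5], [0,2,5], [0,2,8], [0,3,7], [0,7,8], [1,3,6], [1,4,5], [1,4,7], [1,6,7], [2,3,4], [2,3,6], [2,4,8], [2,5,6], [3,4,7], [4,5,8], [5,6,8], [6,7,8]

giving chain groups C_0 ≅ Z^9, C_1 ≅ Z^27, C_2 ≅ Z^18.

The boundary map ∂_1: C_1 → C_0 sends each edge [p,q] (with p < q) to q − p. For instance
  ∂[4,8] = [8] − [4].
As a 9×27 matrix over Z this has rank 8, with invariant factors (1,1,1,1,1,1,1,1).

The boundary map ∂_2: C_2 → C_1 sends each 2-simplex [p,q,r] to [q,r] − [p,r] + [p,q]. For instance
  ∂[4,5,8] = [5,8] − [4,8] + [4,5],
  ∂[0,3,7] = [3,7] − [0,7] + [0,3].
The 27×18 boundary matrix has rank 18 and Smith normal form diag(1,1,1,1,1,1,1,1,1,1,1,1,1,1,1,1,1,2).

Now H_k = ker ∂_k / im ∂_{k+1}, so:

  H_0: rank C_0 − rank ∂_1 = 9 − 8 = 1, and the invariant factors of ∂_1 are all 1, so H_0 = Z.
  H_1: rank ker ∂_1 − rank ∂_2 = (27 − 8) − 18 = 1, and ∂_2 has invariant factor 2 > 1, so H_1 = Z ⊕ Z/2.
  H_2: rank ker ∂_2 − rank ∂_3 = (18 − 18) − 0 = 0, and there is no ∂_3, so H_2 = 0.

(K is a triangulation of the Klein bottle.)

H_0 = Z,  H_1 = Z ⊕ Z/2,  H_2 = 0.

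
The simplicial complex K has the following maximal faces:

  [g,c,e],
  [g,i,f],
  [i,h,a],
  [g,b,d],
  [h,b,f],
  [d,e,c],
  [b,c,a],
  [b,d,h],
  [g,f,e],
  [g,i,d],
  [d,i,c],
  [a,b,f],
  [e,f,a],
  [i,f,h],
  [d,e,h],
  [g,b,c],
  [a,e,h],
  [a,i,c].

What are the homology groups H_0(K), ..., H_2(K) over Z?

K has 9 vertices, 27 edges, 18 triangles.
rank ∂_0 = 0, rank ∂_1 = 8 ⇒ b_0 = 9 − 0 − 8 = 1; all invariant factors of ∂_1 are 1 so no torsion. So H_0 = Z.
rank ∂_1 = 8, rank ∂_2 = 18 ⇒ b_1 = 27 − 8 − 18 = 1; ∂_2 has invariant factor(s) [2] giving torsion. So H_1 = Z ⊕ Z/2.
rank ∂_2 = 18, rank ∂_3 = 0 ⇒ b_2 = 18 − 18 − 0 = 0. So H_2 = 0.

H_0 ≅ Z,  H_1 ≅ Z ⊕ Z/2,  H_2 = 0.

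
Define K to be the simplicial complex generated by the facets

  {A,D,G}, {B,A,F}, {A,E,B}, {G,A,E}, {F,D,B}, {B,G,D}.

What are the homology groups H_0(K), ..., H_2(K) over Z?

Take the total order A < B < D < E < F < G on the vertex set. Then K (dimension 2) consists of the simplices:

  0-simplices (6): A, B, D, E, F, G
  1-simplices (12): AB, AD, AE, AF, AG, BD, BE, BF, BG, DF, DG, EG
  2-simplices (6): ABE, ABF, ADG, AEG, BDF, BDG

so the chain groups are C_0 ≅ Z^6, C_1 ≅ Z^12, C_2 ≅ Z^6.

∂_1: C_1 → C_0 maps an edge to its endpoints' difference, ∂[p,q] = q − p. For instance
  ∂DG = G − D.
The 6×12 boundary matrix has rank 5 and Smith normal form diag(1,1,1,1,1).

∂_2: C_2 → C_1 maps a triangle to the signed sum of its edges. For instance
  ∂BDG = DG − BG + BD,
  ∂BDF = DF − BF + BD.
This gives a 12×6 integer matrix of rank 6; reducing to Smith normal form yields diagonal entries (1,1,1,1,1,1).

Reading off H_k = ker ∂_k / im ∂_{k+1}:

  H_0: rank C_0 − rank ∂_1 = 6 − 5 = 1, and the invariant factors of ∂_1 are all 1, so H_0 = Z.
  H_1: rank ker ∂_1 − rank ∂_2 = (12 − 5) − 6 = 1, and the invariant factors of ∂_2 are all 1, so H_1 = Z.
  H_2: rank ker ∂_2 − rank ∂_3 = (6 − 6) − 0 = 0, and there is no ∂_3, so H_2 = 0.

H_0 = Z,  H_1 = Z,  H_2 = 0.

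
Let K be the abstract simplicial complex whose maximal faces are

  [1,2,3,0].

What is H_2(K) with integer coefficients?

Take the total order 0 < 1 < 2 < 3 on the vertex set. Then K (dimension 3) consists of the simplices:

  0-simplices (4): [0], [1], [2], [3]
  1-simplices (6): [0,1], [0,2], [0,3], [1,2], [1,3], [2,3]
  2-simplices (4): [0,1,2], [0,1,3], [0,2,3], [1,2,3]
  3-simplices (1): [0,1,2,3]

Hence C_0 ≅ Z^4, C_1 ≅ Z^6, C_2 ≅ Z^4, C_3 ≅ Z^1.

The boundary map ∂_1: C_1 → C_0 maps an edge to its endpoints' difference, ∂[p,q] = q − p.
This gives a 4×6 integer matrix of rank 3; reducing to Smith normal form yields diagonal entries (1,1,1).

The boundary map ∂_2: C_2 → C_1 sends each 2-simplex [p,q,r] to [q,r] − [p,r] + [p,q]. For instance
  ∂[1,2,3] = [2,3] − [1,3] + [1,2],
  ∂[0,1,2] = [1,2] − [0,2] + [0,1].
This gives a 6×4 integer matrix of rank 3; reducing to Smith normal form yields diagonal entries (1,1,1).

∂_3: C_3 → C_2 sends each 3-simplex σ to the alternating sum Σ_i (−1)^i (σ with its i-th vertex removed). For instance
  ∂[0,1,2,3] = [1,2,3] − [0,2,3] + [0,1,3] − [0,1,2].
The 4×1 boundary matrix has rank 1 and Smith normal form diag(1).

Computing H_k = (kernel of ∂_k) / (image of ∂_{k+1}):

  H_2: rank ker ∂_2 − rank ∂_3 = (4 − 3) − 1 = 0, and the invariant factors of ∂_3 are all 1, so H_2 ≅ 0.

H_2 ≅ 0.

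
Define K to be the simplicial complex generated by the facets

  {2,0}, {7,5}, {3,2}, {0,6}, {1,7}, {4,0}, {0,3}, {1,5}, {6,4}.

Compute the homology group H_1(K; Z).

H_1 ≅ Z^3.

We work with the vertex ordering 0 < 1 < 2 < 3 < 4 < 5 < 6 < 7. The simplices of K, each written with vertices in increasing order, are:

  0-simplices (8): [0], [1], [2], [3], [4], [5], [6], [7]
  1-simplices (9): [0,2], [0,3], [0,4], [0,6], [1,5], [1,7], [2,3], [4,6], [5,7]

so the chain groups are C_0 ≅ Z^8, C_1 ≅ Z^9.

∂_1: C_1 → C_0 sends each edge [p,q] (with p < q) to q − p.
The resulting 8×9 matrix has rank 6, and its Smith normal form has invariant factors (1,1,1,1,1,1).

Reading off H_k = ker ∂_k / im ∂_{k+1}:

  H_1: rank ker ∂_1 − rank ∂_2 = (9 − 6) − 0 = 3, and there is no ∂_2, so H_1 = Z^3.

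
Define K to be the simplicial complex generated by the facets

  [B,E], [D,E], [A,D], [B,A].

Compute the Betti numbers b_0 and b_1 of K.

b_0 = 1, b_1 = 1.

We work with the vertex ordering A < B < D < E. The simplices of K, each written with vertices in increasing order, are:

  0-simplices (4): A, B, D, E
  1-simplices (4): AB, AD, BE, DE

Hence C_0 ≅ Z^4, C_1 ≅ Z^4.

Boundary ∂_1: C_1 → C_0 maps an edge to its endpoints' difference, ∂[p,q] = q − p. For instance
  ∂AB = B − A.
The resulting 4×4 matrix has rank 3, and its Smith normal form has invariant factors (1,1,1).

Reading off H_k = ker ∂_k / im ∂_{k+1}:

  H_0: rank C_0 − rank ∂_1 = 4 − 3 = 1, and the invariant factors of ∂_1 are all 1, so H_0 = Z.
  H_1: rank ker ∂_1 − rank ∂_2 = (4 − 3) − 0 = 1, and there is no ∂_2, so H_1 = Z.

As a check, the Euler characteristic is 4 − 4 = 0, which agrees with 1 − 1 = 0.
(K is a triangulation of the circle S^1.)

Hence the Betti numbers are b_0 = 1, b_1 = 1.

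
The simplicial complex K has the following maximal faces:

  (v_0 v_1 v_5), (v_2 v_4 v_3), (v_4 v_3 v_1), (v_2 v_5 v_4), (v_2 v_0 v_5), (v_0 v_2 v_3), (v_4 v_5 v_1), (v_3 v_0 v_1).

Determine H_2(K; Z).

H_2 ≅ Z.

K has 6 vertices, 12 edges, 8 triangles.
rank ∂_2 = 7, rank ∂_3 = 0 ⇒ b_2 = 8 − 7 − 0 = 1. So H_2 = Z.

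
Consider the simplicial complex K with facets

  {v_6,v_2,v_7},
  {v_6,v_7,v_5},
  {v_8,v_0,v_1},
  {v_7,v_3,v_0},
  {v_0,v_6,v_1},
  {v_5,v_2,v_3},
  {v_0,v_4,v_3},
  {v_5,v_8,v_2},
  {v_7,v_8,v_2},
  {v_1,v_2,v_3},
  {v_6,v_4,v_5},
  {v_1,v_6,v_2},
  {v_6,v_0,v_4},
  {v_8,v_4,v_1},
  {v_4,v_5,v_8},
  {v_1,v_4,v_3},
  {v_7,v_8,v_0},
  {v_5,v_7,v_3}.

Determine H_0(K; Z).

Take the total order v_0 < v_1 < v_2 < v_3 < v_4 < v_5 < v_6 < v_7 < v_8 on the vertex set. Then K (dimension 2) consists of the simplices:

  0-simplices (9): [v_0], [v_1], [v_2], [v_3], [v_4], [v_5], [v_6], [v_7], [v_8]
  1-simplices (27): (27 of them)
  2-simplices (18): (18 of them)

so the chain groups are C_0 ≅ Z^9, C_1 ≅ Z^27, C_2 ≅ Z^18.

Boundary ∂_1: C_1 → C_0 is given by ∂[p,q] = [q] − [p]. For instance
  ∂[v_1,v_3] = [v_3] − [v_1].
The resulting 9×27 matrix has rank 8, and its Smith normal form has invariant factors (1,1,1,1,1,1,1,1).

The boundary map ∂_2: C_2 → C_1 sends each 2-simplex [p,q,r] to [q,r] − [p,r] + [p,q]. For instance
  ∂[v_0,v_4,v_6] = [v_4,v_6] − [v_0,v_6] + [v_0,v_4],
  ∂[v_2,v_3,v_5] = [v_3,v_5] − [v_2,v_5] + [v_2,v_3].
The resulting 27×18 matrix has rank 18, and its Smith normal form has invariant factors (1,1,1,1,1,1,1,1,1,1,1,1,1,1,1,1,1,2).

Now H_k = ker ∂_k / im ∂_{k+1}, so:

  H_0: rank C_0 − rank ∂_1 = 9 − 8 = 1, and the invariant factors of ∂_1 are all 1, so H_0 ≅ Z.

H_0 = Z.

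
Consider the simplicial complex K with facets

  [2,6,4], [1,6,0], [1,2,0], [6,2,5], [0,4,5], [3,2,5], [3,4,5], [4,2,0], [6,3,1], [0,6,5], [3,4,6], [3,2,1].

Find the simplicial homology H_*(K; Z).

We work with the vertex ordering 0 < 1 < 2 < 3 < 4 < 5 < 6. The simplices of K, each written with vertices in increasing order, are:

  0-simplices (7): [0], [1], [2], [3], [4], [5], [6]
  1-simplices (18): [0,1], [0,2], [0,4], [0,5], [0,6], [1,2], [1,3], [1,6], [2,3], [2,4], [2,5], [2,6], [3,4], [3,5], [3,6], [4,5], [4,6], [5,6]
  2-simplices (12): [0,1,2], [0,1,6], [0,2,4], [0,4,5], [0,5,6], [1,2,3], [1,3,6], [2,3,5], [2,4,6], [2,5,6], [3,4,5], [3,4,6]

Hence C_0 ≅ Z^7, C_1 ≅ Z^18, C_2 ≅ Z^12.

Boundary ∂_1: C_1 → C_0 is given by ∂[p,q] = [q] − [p]. For instance
  ∂[1,6] = [6] − [1].
The resulting 7×18 matrix has rank 6, and its Smith normal form has invariant factors (1,1,1,1,1,1).

The boundary map ∂_2: C_2 → C_1 maps a triangle to the signed sum of its edges. For instance
  ∂[3,4,6] = [4,6] − [3,6] + [3,4],
  ∂[0,2,4] = [2,4] − [0,4] + [0,2].
As a 18×12 matrix over Z this has rank 12, with invariant factors (1,1,1,1,1,1,1,1,1,1,1,2).

Computing H_k = (kernel of ∂_k) / (image of ∂_{k+1}):

  H_0: rank C_0 − rank ∂_1 = 7 − 6 = 1, and the invariant factors of ∂_1 are all 1, so H_0 ≅ Z.
  H_1: rank ker ∂_1 − rank ∂_2 = (18 − 6) − 12 = 0, and ∂_2 has invariant factor 2 > 1, so H_1 ≅ Z/2Z.
  H_2: rank ker ∂_2 − rank ∂_3 = (12 − 12) − 0 = 0, and there is no ∂_3, so H_2 ≅ 0.

H_0 ≅ Z,  H_1 ≅ Z/2Z,  H_2 = 0.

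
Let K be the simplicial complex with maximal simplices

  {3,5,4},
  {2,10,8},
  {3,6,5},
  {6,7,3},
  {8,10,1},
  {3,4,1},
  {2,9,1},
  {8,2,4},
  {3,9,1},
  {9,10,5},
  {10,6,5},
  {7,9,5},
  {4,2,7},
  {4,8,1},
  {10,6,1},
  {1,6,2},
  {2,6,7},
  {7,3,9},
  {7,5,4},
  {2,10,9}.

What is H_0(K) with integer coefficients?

H_0 ≅ Z.

We work with the vertex ordering 1 < 2 < 3 < 4 < 5 < 6 < 7 < 8 < 9 < 10. The simplices of K, each written with vertices in increasing order, are:

  0-simplices (10): [1], [2], [3], [4], [5], [6], [7], [8], [9], [10]
  1-simplices (30): (30 of them)
  2-simplices (20): (20 of them)

so the chain groups are C_0 ≅ Z^10, C_1 ≅ Z^30, C_2 ≅ Z^20.

Boundary ∂_1: C_1 → C_0 maps an edge to its endpoints' difference, ∂[p,q] = q − p. For instance
  ∂[6,7] = [7] − [6].
The resulting 10×30 matrix has rank 9, and its Smith normal form has invariant factors (1,1,1,1,1,1,1,1,1).

∂_2: C_2 → C_1 maps a triangle to the signed sum of its edges. For instance
  ∂[3,5,6] = [5,6] − [3,6] + [3,5],
  ∂[2,8,10] = [8,10] − [2,10] + [2,8].
As a 30×20 matrix over Z this has rank 20, with invariant factors (1,1,1,1,1,1,1,1,1,1,1,1,1,1,1,1,1,1,1,2).

Now H_k = ker ∂_k / im ∂_{k+1}, so:

  H_0: rank C_0 − rank ∂_1 = 10 − 9 = 1, and the invariant factors of ∂_1 are all 1, so H_0 = Z.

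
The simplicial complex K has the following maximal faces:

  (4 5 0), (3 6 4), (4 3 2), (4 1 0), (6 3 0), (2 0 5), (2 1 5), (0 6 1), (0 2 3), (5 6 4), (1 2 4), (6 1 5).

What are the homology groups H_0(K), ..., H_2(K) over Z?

K has 7 vertices, 18 edges, 12 triangles.
rank ∂_0 = 0, rank ∂_1 = 6 ⇒ b_0 = 7 − 0 − 6 = 1; all invariant factors of ∂_1 are 1 so no torsion. So H_0 = Z.
rank ∂_1 = 6, rank ∂_2 = 12 ⇒ b_1 = 18 − 6 − 12 = 0; ∂_2 has invariant factor(s) [2] giving torsion. So H_1 = Z/2.
rank ∂_2 = 12, rank ∂_3 = 0 ⇒ b_2 = 12 − 12 − 0 = 0. So H_2 = 0.

H_0 = Z,  H_1 = Z/2,  H_2 = 0.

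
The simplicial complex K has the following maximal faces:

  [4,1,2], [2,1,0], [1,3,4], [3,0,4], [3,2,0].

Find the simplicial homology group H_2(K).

We work with the vertex ordering 0 < 1 < 2 < 3 < 4. The simplices of K, each written with vertices in increasing order, are:

  0-simplices (5): [0], [1], [2], [3], [4]
  1-simplices (10): [0,1], [0,2], [0,3], [0,4], [1,2], [1,3], [1,4], [2,3], [2,4], [3,4]
  2-simplices (5): [0,1,2], [0,2,3], [0,3,4], [1,2,4], [1,3,4]

so the chain groups are C_0 ≅ Z^5, C_1 ≅ Z^10, C_2 ≅ Z^5.

Boundary ∂_1: C_1 → C_0 is given by ∂[p,q] = [q] − [p].
As a 5×10 matrix over Z this has rank 4, with invariant factors (1,1,1,1).

∂_2: C_2 → C_1 maps a triangle to the signed sum of its edges. For instance
  ∂[0,3,4] = [3,4] − [0,4] + [0,3],
  ∂[0,1,2] = [1,2] − [0,2] + [0,1].
The 10×5 boundary matrix has rank 5 and Smith normal form diag(1,1,1,1,1).

Now H_k = ker ∂_k / im ∂_{k+1}, so:

  H_2: rank ker ∂_2 − rank ∂_3 = (5 − 5) − 0 = 0, and there is no ∂_3, so H_2 ≅ 0.

(K is a triangulation of the Möbius band.)

H_2 ≅ 0.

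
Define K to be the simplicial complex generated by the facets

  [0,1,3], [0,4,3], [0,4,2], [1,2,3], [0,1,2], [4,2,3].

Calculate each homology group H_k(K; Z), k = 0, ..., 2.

Take the total order 0 < 1 < 2 < 3 < 4 on the vertex set. Then K (dimension 2) consists of the simplices:

  0-simplices (5): [0], [1], [2], [3], [4]
  1-simplices (9): [0,1], [0,2], [0,3], [0,4], [1,2], [1,3], [2,3], [2,4], [3,4]
  2-simplices (6): [0,1,2], [0,1,3], [0,2,4], [0,3,4], [1,2,3], [2,3,4]

so the chain groups are C_0 ≅ Z^5, C_1 ≅ Z^9, C_2 ≅ Z^6.

The boundary map ∂_1: C_1 → C_0 is given by ∂[p,q] = [q] − [p].
As a 5×9 matrix over Z this has rank 4, with invariant factors (1,1,1,1).

The boundary map ∂_2: C_2 → C_1 maps a triangle to the signed sum of its edges. For instance
  ∂[0,1,3] = [1,3] − [0,3] + [0,1],
  ∂[0,3,4] = [3,4] − [0,4] + [0,3].
The resulting 9×6 matrix has rank 5, and its Smith normal form has invariant factors (1,1,1,1,1).

Now H_k = ker ∂_k / im ∂_{k+1}, so:

  H_0: rank C_0 − rank ∂_1 = 5 − 4 = 1, and the invariant factors of ∂_1 are all 1, so H_0 = Z.
  H_1: rank ker ∂_1 − rank ∂_2 = (9 − 4) − 5 = 0, and the invariant factors of ∂_2 are all 1, so H_1 = 0.
  H_2: rank ker ∂_2 − rank ∂_3 = (6 − 5) − 0 = 1, and there is no ∂_3, so H_2 = Z.

H_0 ≅ Z,  H_1 = 0,  H_2 ≅ Z.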